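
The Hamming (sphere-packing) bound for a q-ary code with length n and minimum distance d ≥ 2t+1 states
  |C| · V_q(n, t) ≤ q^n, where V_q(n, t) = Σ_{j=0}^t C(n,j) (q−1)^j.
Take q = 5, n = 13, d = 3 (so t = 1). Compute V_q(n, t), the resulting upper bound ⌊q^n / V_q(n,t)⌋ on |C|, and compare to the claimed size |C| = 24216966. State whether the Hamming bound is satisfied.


V_q(n, t) = 53, q^n = 1220703125, Hamming bound = 23032134, |C| = 24216966 > bound (violated).

Step 1: Compute V_q(n, t) = Σ_{j=0}^1 C(n, j) (q−1)^j.
  j = 0: C(13,0)·(4)^0 = 1·1 = 1.
  j = 1: C(13,1)·(4)^1 = 13·4 = 52.
  V_q(n, t) = 1 + 52 = 53.
Step 2: q^n = 5^13 = 1220703125.
Step 3: Hamming bound ⌊q^n / V_q(n,t)⌋ = ⌊1220703125/53⌋ = 23032134.
Step 4: Compare |C| = 24216966 to 23032134: violated.
The claimed |C| lies above the Hamming bound, so no 5-ary code of length 13 with d ≥ 3 can have 24216966 codewords.


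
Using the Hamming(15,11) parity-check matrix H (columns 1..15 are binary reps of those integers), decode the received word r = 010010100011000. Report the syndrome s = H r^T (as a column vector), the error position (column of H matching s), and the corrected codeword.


s = (0, 1, 1, 1)^T, error position = 7, corrected codeword c = 010010000011000

Compute s = H r^T mod 2 one row at a time:
  s_1 = 0 + 0 + 0 + 1 + 1 + 0 + 0 + 0 = 2 ≡ 0 (mod 2).
  s_2 = 0 + 1 + 0 + 1 + 1 + 0 + 0 + 0 = 3 ≡ 1 (mod 2).
  s_3 = 1 + 0 + 0 + 1 + 0 + 1 + 0 + 0 = 3 ≡ 1 (mod 2).
  s_4 = 0 + 0 + 1 + 1 + 0 + 1 + 0 + 0 = 3 ≡ 1 (mod 2).
s = (0, 1, 1, 1)^T — this equals column 7 of H (binary 0111), so error is at position 7.
Correct: flip bit 7 of r = 010010100011000 to get c = 010010000011000.


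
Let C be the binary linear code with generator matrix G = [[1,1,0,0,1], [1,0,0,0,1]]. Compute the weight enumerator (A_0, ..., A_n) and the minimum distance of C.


Weight distribution: A_0 = 1, A_1 = 1, A_2 = 1, A_3 = 1. Minimum distance d = 1.

Enumerate all 2^2 = 4 messages m ∈ F_2^2.
For each, compute codeword c = mG in F_2^5, then tally its weight.
  m = 00 → c = 00000, weight = 0.
  m = 10 → c = 11001, weight = 3.
  m = 01 → c = 10001, weight = 2.
  m = 11 → c = 01000, weight = 1.
Tally weights:
  weight 0: 1 codewords.
  weight 1: 1 codewords.
  weight 2: 1 codewords.
  weight 3: 1 codewords.
Minimum distance d = smallest w > 0 with A_w > 0 = 1.
Sanity: Σ A_w = 4 = 2^2 = 4 ✓.


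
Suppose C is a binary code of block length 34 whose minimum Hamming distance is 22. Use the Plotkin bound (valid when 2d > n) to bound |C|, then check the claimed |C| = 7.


Plotkin bound M ≤ 4; given |C| = 7 > bound (violated).

Check applicability: 2d = 44, n = 34.
2d − n = 10 > 0, so Plotkin applies.
Compute d/(2d−n) = 22/10 ≈ 2.2000.
⌊d/(2d−n)⌋ = 2.
Plotkin bound: M ≤ 2·2 = 4.
Given |C| = 7, check: VIOLATED.
This |C| is above the Plotkin bound, so no binary code with n = 34, d = 22 and 7 codewords exists.


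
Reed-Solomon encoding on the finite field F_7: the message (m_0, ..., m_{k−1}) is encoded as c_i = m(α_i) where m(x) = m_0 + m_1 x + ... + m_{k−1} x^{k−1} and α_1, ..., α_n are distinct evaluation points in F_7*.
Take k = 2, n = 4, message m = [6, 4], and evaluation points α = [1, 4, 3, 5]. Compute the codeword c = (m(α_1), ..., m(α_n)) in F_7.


c = [3, 1, 4, 5]

Message polynomial: m(x) = 6 + 4·x (mod 7).
For each evaluation point α_i, compute m(α_i) mod 7:
  α_1 = 1: Horner steps 4 → 3, so m(1) = 3.
  α_2 = 4: Horner steps 4 → 1, so m(4) = 1.
  α_3 = 3: Horner steps 4 → 4, so m(3) = 4.
  α_4 = 5: Horner steps 4 → 5, so m(5) = 5.
Codeword c = [3, 1, 4, 5] ∈ F_7^4.


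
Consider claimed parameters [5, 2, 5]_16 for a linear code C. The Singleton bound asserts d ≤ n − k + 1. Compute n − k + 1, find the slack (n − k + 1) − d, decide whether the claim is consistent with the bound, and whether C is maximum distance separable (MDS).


Singleton RHS = n − k + 1 = 4, slack = -1, bound violated (no such code; not MDS).

Singleton bound: d ≤ n − k + 1.
Here n = 5, k = 2, so n − k + 1 = 4.
Given d = 5, check d ≤ 4: NO.
Slack = (n − k + 1) − d = -1.
The slack is negative: d = 5 exceeds n − k + 1 = 4 by 1, so the Singleton bound is violated and no linear [5, 2, 5]_16 code can exist. In particular it is not MDS (MDS requires d = n − k + 1 exactly).
Description: the claimed parameters are [5, 2, 5]_16; such a code would be impossible (violates the Singleton bound).


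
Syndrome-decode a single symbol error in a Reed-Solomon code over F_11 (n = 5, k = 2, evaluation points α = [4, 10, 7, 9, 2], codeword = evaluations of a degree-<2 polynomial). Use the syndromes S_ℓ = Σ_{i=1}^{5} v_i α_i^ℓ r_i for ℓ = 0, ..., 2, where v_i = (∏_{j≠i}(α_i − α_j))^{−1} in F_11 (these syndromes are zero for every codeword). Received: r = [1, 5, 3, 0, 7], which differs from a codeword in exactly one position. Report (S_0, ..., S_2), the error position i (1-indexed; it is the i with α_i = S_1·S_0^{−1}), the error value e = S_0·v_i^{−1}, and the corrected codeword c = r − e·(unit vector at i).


S = (2, 7, 8), error at position 4, error magnitude e = 3, c = [1, 5, 3, 8, 7].

Step 1: column multipliers v_i = (∏_{j≠i}(α_i − α_j))^{−1} mod 11.
  i = 1 (α = 4): (4−10)(4−7)(4−9)(4−2) = (−6)·(−3)·(−5)·2 = −180 ≡ 7, so v_1 = 7^{−1} = 8 (mod 11).
  i = 2 (α = 10): (10−4)(10−7)(10−9)(10−2) = 6·3·1·8 = 144 ≡ 1, so v_2 = 1^{−1} = 1 (mod 11).
  i = 3 (α = 7): (7−4)(7−10)(7−9)(7−2) = 3·(−3)·(−2)·5 = 90 ≡ 2, so v_3 = 2^{−1} = 6 (mod 11).
  i = 4 (α = 9): (9−4)(9−10)(9−7)(9−2) = 5·(−1)·2·7 = −70 ≡ 7, so v_4 = 7^{−1} = 8 (mod 11).
  i = 5 (α = 2): (2−4)(2−10)(2−7)(2−9) = (−2)·(−8)·(−5)·(−7) = 560 ≡ 10, so v_5 = 10^{−1} = 10 (mod 11).
  v = [8, 1, 6, 8, 10].
Step 2: syndromes of r = [1, 5, 3, 0, 7] (all sums mod 11).
  S_0 = Σ v_i r_i = 8·1 + 1·5 + 6·3 + 8·0 + 10·7 = 101 ≡ 2.
  S_1 = Σ v_i α_i r_i = 8·4·1 + 1·10·5 + 6·7·3 + 8·9·0 + 10·2·7 = 348 ≡ 7.
  α_i^2 mod 11 = [5, 1, 5, 4, 4].
  S_2 = Σ v_i α_i^2 r_i = 8·5·1 + 1·1·5 + 6·5·3 + 8·4·0 + 10·4·7 = 415 ≡ 8.
  S = (2, 7, 8) ≠ 0, so r is not a codeword (an error is present).
Step 3: locate the error. For a single error e at position i, S_ℓ = v_i·e·α_i^ℓ, so α_err = S_1/S_0.
  S_0^{−1} = 2^{−1} = 6 (mod 11), so α_err = 7·6 = 42 ≡ 9 = α_4. Error position i = 4.
  Consistency check: S_2/S_1 = 8·8 = 64 ≡ 9 = α_err ✓ (single-error assumption holds).
Step 4: error magnitude e = S_0/v_4 = S_0·∏_{j≠4}(α_4 − α_j) = 2·7 = 14 ≡ 3 (mod 11).
Step 5: correct position 4: c_4 = r_4 − e = 0 − 3 ≡ 8 (mod 11). Hence c = [1, 5, 3, 8, 7].
  Check: interpolating c through the α_i gives m(x) = 2 + 8·x (degree < 2) with m(α_i) = c_i for every i, so c is indeed a codeword.


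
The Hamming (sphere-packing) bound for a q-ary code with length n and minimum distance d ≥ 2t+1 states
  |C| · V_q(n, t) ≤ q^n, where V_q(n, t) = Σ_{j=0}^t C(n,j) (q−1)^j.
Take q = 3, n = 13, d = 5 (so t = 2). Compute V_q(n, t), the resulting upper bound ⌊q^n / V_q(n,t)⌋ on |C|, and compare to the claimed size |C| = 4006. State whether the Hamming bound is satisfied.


V_q(n, t) = 339, q^n = 1594323, Hamming bound = 4703, |C| = 4006 ≤ bound (satisfied).

Step 1: Compute V_q(n, t) = Σ_{j=0}^2 C(n, j) (q−1)^j.
  j = 0: C(13,0)·(2)^0 = 1·1 = 1.
  j = 1: C(13,1)·(2)^1 = 13·2 = 26.
  j = 2: C(13,2)·(2)^2 = 78·4 = 312.
  V_q(n, t) = 1 + 26 + 312 = 339.
Step 2: q^n = 3^13 = 1594323.
Step 3: Hamming bound ⌊q^n / V_q(n,t)⌋ = ⌊1594323/339⌋ = 4703.
Step 4: Compare |C| = 4006 to 4703: satisfied.
The claimed |C| lies below the Hamming bound.


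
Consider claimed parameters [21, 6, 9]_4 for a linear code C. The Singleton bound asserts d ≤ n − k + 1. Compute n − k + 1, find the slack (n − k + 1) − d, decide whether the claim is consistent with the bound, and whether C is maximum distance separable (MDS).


Singleton RHS = n − k + 1 = 16, slack = 7, bound satisfied, not MDS.

Singleton bound: d ≤ n − k + 1.
Here n = 21, k = 6, so n − k + 1 = 16.
Given d = 9, check d ≤ 16: YES.
Slack = (n − k + 1) − d = 7.
The code is NOT MDS (slack = 7 > 0).
Description: the claimed parameters are [21, 6, 9]_4; such a code would be non-MDS.


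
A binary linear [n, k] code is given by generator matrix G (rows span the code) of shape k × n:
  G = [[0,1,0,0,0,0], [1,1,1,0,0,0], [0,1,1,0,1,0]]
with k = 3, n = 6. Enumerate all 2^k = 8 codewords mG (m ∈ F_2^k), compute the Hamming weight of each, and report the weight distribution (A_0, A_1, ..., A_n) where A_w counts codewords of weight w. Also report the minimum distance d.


Weight distribution: A_0 = 1, A_1 = 1, A_2 = 3, A_3 = 3. Minimum distance d = 1.

Enumerate all 2^3 = 8 messages m ∈ F_2^3.
For each, compute codeword c = mG in F_2^6, then tally its weight.
  m = 000 → c = 000000, weight = 0.
  m = 100 → c = 010000, weight = 1.
  m = 010 → c = 111000, weight = 3.
  m = 110 → c = 101000, weight = 2.
  m = 001 → c = 011010, weight = 3.
  m = 101 → c = 001010, weight = 2.
  m = 011 → c = 100010, weight = 2.
  m = 111 → c = 110010, weight = 3.
Tally weights:
  weight 0: 1 codewords.
  weight 1: 1 codewords.
  weight 2: 3 codewords.
  weight 3: 3 codewords.
Minimum distance d = smallest w > 0 with A_w > 0 = 1.
Sanity: Σ A_w = 8 = 2^3 = 8 ✓.


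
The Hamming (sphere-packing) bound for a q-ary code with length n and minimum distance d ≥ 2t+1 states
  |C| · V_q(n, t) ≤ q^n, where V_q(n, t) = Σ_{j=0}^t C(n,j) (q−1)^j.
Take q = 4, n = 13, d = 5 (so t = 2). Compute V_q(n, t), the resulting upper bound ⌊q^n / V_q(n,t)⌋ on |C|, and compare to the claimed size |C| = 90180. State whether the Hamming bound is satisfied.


V_q(n, t) = 742, q^n = 67108864, Hamming bound = 90443, |C| = 90180 ≤ bound (satisfied).

Step 1: Compute V_q(n, t) = Σ_{j=0}^2 C(n, j) (q−1)^j.
  j = 0: C(13,0)·(3)^0 = 1·1 = 1.
  j = 1: C(13,1)·(3)^1 = 13·3 = 39.
  j = 2: C(13,2)·(3)^2 = 78·9 = 702.
  V_q(n, t) = 1 + 39 + 702 = 742.
Step 2: q^n = 4^13 = 67108864.
Step 3: Hamming bound ⌊q^n / V_q(n,t)⌋ = ⌊67108864/742⌋ = 90443.
Step 4: Compare |C| = 90180 to 90443: satisfied.
The claimed |C| lies below the Hamming bound.


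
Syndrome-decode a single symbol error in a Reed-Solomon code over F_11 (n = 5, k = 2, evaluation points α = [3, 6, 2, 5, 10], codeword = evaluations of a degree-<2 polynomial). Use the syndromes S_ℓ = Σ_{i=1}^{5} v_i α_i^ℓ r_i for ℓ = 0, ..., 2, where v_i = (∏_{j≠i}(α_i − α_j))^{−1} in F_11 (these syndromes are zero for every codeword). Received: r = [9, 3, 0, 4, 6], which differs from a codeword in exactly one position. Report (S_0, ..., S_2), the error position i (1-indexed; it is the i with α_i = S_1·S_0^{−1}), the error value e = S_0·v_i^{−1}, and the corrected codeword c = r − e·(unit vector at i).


S = (4, 9, 1), error at position 4, error magnitude e = 10, c = [9, 3, 0, 5, 6].

Step 1: column multipliers v_i = (∏_{j≠i}(α_i − α_j))^{−1} mod 11.
  i = 1 (α = 3): (3−6)(3−2)(3−5)(3−10) = (−3)·1·(−2)·(−7) = −42 ≡ 2, so v_1 = 2^{−1} = 6 (mod 11).
  i = 2 (α = 6): (6−3)(6−2)(6−5)(6−10) = 3·4·1·(−4) = −48 ≡ 7, so v_2 = 7^{−1} = 8 (mod 11).
  i = 3 (α = 2): (2−3)(2−6)(2−5)(2−10) = (−1)·(−4)·(−3)·(−8) = 96 ≡ 8, so v_3 = 8^{−1} = 7 (mod 11).
  i = 4 (α = 5): (5−3)(5−6)(5−2)(5−10) = 2·(−1)·3·(−5) = 30 ≡ 8, so v_4 = 8^{−1} = 7 (mod 11).
  i = 5 (α = 10): (10−3)(10−6)(10−2)(10−5) = 7·4·8·5 = 1120 ≡ 9, so v_5 = 9^{−1} = 5 (mod 11).
  v = [6, 8, 7, 7, 5].
Step 2: syndromes of r = [9, 3, 0, 4, 6] (all sums mod 11).
  S_0 = Σ v_i r_i = 6·9 + 8·3 + 7·0 + 7·4 + 5·6 = 136 ≡ 4.
  S_1 = Σ v_i α_i r_i = 6·3·9 + 8·6·3 + 7·2·0 + 7·5·4 + 5·10·6 = 746 ≡ 9.
  α_i^2 mod 11 = [9, 3, 4, 3, 1].
  S_2 = Σ v_i α_i^2 r_i = 6·9·9 + 8·3·3 + 7·4·0 + 7·3·4 + 5·1·6 = 672 ≡ 1.
  S = (4, 9, 1) ≠ 0, so r is not a codeword (an error is present).
Step 3: locate the error. For a single error e at position i, S_ℓ = v_i·e·α_i^ℓ, so α_err = S_1/S_0.
  S_0^{−1} = 4^{−1} = 3 (mod 11), so α_err = 9·3 = 27 ≡ 5 = α_4. Error position i = 4.
  Consistency check: S_2/S_1 = 1·5 = 5 ≡ 5 = α_err ✓ (single-error assumption holds).
Step 4: error magnitude e = S_0/v_4 = S_0·∏_{j≠4}(α_4 − α_j) = 4·8 = 32 ≡ 10 (mod 11).
Step 5: correct position 4: c_4 = r_4 − e = 4 − 10 ≡ 5 (mod 11). Hence c = [9, 3, 0, 5, 6].
  Check: interpolating c through the α_i gives m(x) = 4 + 9·x (degree < 2) with m(α_i) = c_i for every i, so c is indeed a codeword.


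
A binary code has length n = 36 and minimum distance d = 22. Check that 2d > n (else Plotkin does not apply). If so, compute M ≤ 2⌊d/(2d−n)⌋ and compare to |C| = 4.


Plotkin bound M ≤ 4; given |C| = 4 ≤ bound (satisfied).

Check applicability: 2d = 44, n = 36.
2d − n = 8 > 0, so Plotkin applies.
Compute d/(2d−n) = 22/8 ≈ 2.7500.
⌊d/(2d−n)⌋ = 2.
Plotkin bound: M ≤ 2·2 = 4.
Given |C| = 4, check: satisfied.
This |C| is at the Plotkin bound.


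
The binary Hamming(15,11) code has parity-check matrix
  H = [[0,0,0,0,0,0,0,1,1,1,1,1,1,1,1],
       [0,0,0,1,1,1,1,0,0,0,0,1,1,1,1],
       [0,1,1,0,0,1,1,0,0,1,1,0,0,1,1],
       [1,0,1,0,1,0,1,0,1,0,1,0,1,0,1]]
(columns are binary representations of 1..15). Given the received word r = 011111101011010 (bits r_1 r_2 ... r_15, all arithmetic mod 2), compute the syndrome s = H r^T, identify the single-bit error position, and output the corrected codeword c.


s = (0, 0, 0, 1)^T, error position = 1, corrected codeword c = 111111101011010

Compute s = H r^T mod 2 one row at a time:
  s_1 = 0 + 1 + 0 + 1 + 1 + 0 + 1 + 0 = 4 ≡ 0 (mod 2).
  s_2 = 1 + 1 + 1 + 1 + 1 + 0 + 1 + 0 = 6 ≡ 0 (mod 2).
  s_3 = 1 + 1 + 1 + 1 + 0 + 1 + 1 + 0 = 6 ≡ 0 (mod 2).
  s_4 = 0 + 1 + 1 + 1 + 1 + 1 + 0 + 0 = 5 ≡ 1 (mod 2).
s = (0, 0, 0, 1)^T — this equals column 1 of H (binary 0001), so error is at position 1.
Correct: flip bit 1 of r = 011111101011010 to get c = 111111101011010.


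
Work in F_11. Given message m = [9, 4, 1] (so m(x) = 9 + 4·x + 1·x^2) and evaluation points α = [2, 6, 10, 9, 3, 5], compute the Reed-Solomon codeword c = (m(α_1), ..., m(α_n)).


c = [10, 3, 6, 5, 8, 10]

Message polynomial: m(x) = 9 + 4·x + 1·x^2 (mod 11).
For each evaluation point α_i, compute m(α_i) mod 11:
  α_1 = 2: Horner steps 1 → 6 → 10, so m(2) = 10.
  α_2 = 6: Horner steps 1 → 10 → 3, so m(6) = 3.
  α_3 = 10: Horner steps 1 → 3 → 6, so m(10) = 6.
  α_4 = 9: Horner steps 1 → 2 → 5, so m(9) = 5.
  α_5 = 3: Horner steps 1 → 7 → 8, so m(3) = 8.
  α_6 = 5: Horner steps 1 → 9 → 10, so m(5) = 10.
Codeword c = [10, 3, 6, 5, 8, 10] ∈ F_11^6.


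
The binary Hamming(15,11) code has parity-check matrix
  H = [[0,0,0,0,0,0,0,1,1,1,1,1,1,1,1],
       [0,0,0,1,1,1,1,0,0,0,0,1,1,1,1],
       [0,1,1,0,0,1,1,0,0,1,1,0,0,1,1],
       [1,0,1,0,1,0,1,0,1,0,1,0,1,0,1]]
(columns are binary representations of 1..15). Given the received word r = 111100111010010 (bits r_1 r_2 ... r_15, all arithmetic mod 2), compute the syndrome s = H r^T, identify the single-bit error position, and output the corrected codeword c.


s = (0, 1, 1, 1)^T, error position = 7, corrected codeword c = 111100011010010

Compute s = H r^T mod 2 one row at a time:
  s_1 = 1 + 1 + 0 + 1 + 0 + 0 + 1 + 0 = 4 ≡ 0 (mod 2).
  s_2 = 1 + 0 + 0 + 1 + 0 + 0 + 1 + 0 = 3 ≡ 1 (mod 2).
  s_3 = 1 + 1 + 0 + 1 + 0 + 1 + 1 + 0 = 5 ≡ 1 (mod 2).
  s_4 = 1 + 1 + 0 + 1 + 1 + 1 + 0 + 0 = 5 ≡ 1 (mod 2).
s = (0, 1, 1, 1)^T — this equals column 7 of H (binary 0111), so error is at position 7.
Correct: flip bit 7 of r = 111100111010010 to get c = 111100011010010.


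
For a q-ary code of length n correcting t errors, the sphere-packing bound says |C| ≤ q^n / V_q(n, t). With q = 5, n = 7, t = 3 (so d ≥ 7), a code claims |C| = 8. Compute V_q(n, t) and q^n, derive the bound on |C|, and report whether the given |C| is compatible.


V_q(n, t) = 2605, q^n = 78125, Hamming bound = 29, |C| = 8 ≤ bound (satisfied).

Step 1: Compute V_q(n, t) = Σ_{j=0}^3 C(n, j) (q−1)^j.
  j = 0: C(7,0)·(4)^0 = 1·1 = 1.
  j = 1: C(7,1)·(4)^1 = 7·4 = 28.
  j = 2: C(7,2)·(4)^2 = 21·16 = 336.
  j = 3: C(7,3)·(4)^3 = 35·64 = 2240.
  V_q(n, t) = 1 + 28 + 336 + 2240 = 2605.
Step 2: q^n = 5^7 = 78125.
Step 3: Hamming bound ⌊q^n / V_q(n,t)⌋ = ⌊78125/2605⌋ = 29.
Step 4: Compare |C| = 8 to 29: satisfied.
The claimed |C| lies below the Hamming bound.


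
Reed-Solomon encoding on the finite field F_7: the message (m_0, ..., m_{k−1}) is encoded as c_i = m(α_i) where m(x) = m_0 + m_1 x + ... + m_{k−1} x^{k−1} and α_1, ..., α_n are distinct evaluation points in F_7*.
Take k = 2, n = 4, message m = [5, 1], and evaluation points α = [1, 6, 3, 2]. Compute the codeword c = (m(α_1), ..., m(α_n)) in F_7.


c = [6, 4, 1, 0]

Message polynomial: m(x) = 5 + 1·x (mod 7).
For each evaluation point α_i, compute m(α_i) mod 7:
  α_1 = 1: Horner steps 1 → 6, so m(1) = 6.
  α_2 = 6: Horner steps 1 → 4, so m(6) = 4.
  α_3 = 3: Horner steps 1 → 1, so m(3) = 1.
  α_4 = 2: Horner steps 1 → 0, so m(2) = 0.
Codeword c = [6, 4, 1, 0] ∈ F_7^4.


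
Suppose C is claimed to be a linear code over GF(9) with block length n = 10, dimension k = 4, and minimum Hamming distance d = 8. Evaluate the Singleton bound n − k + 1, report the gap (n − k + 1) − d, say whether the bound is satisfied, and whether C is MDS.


Singleton RHS = n − k + 1 = 7, slack = -1, bound violated (no such code; not MDS).

Singleton bound: d ≤ n − k + 1.
Here n = 10, k = 4, so n − k + 1 = 7.
Given d = 8, check d ≤ 7: NO.
Slack = (n − k + 1) − d = -1.
The slack is negative: d = 8 exceeds n − k + 1 = 7 by 1, so the Singleton bound is violated and no linear [10, 4, 8]_9 code can exist. In particular it is not MDS (MDS requires d = n − k + 1 exactly).
Description: the claimed parameters are [10, 4, 8]_9; such a code would be impossible (violates the Singleton bound).


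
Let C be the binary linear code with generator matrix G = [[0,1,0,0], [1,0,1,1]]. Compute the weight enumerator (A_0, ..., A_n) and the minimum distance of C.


Weight distribution: A_0 = 1, A_1 = 1, A_3 = 1, A_4 = 1. Minimum distance d = 1.

Enumerate all 2^2 = 4 messages m ∈ F_2^2.
For each, compute codeword c = mG in F_2^4, then tally its weight.
  m = 00 → c = 0000, weight = 0.
  m = 10 → c = 0100, weight = 1.
  m = 01 → c = 1011, weight = 3.
  m = 11 → c = 1111, weight = 4.
Tally weights:
  weight 0: 1 codewords.
  weight 1: 1 codewords.
  weight 3: 1 codewords.
  weight 4: 1 codewords.
Minimum distance d = smallest w > 0 with A_w > 0 = 1.
Sanity: Σ A_w = 4 = 2^2 = 4 ✓.


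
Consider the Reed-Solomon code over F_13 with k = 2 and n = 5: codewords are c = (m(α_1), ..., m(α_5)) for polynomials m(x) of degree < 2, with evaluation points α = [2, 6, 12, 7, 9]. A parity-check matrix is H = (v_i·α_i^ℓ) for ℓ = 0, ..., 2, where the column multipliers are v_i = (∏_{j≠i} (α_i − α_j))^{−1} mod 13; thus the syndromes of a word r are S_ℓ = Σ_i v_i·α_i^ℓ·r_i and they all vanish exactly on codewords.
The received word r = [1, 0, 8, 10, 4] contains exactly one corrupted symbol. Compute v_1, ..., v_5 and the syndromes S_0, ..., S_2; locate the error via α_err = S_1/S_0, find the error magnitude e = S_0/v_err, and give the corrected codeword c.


S = (6, 12, 11), error at position 1, error magnitude e = 2, c = [12, 0, 8, 10, 4].

Step 1: column multipliers v_i = (∏_{j≠i}(α_i − α_j))^{−1} mod 13.
  i = 1 (α = 2): (2−6)(2−12)(2−7)(2−9) = (−4)·(−10)·(−5)·(−7) = 1400 ≡ 9, so v_1 = 9^{−1} = 3 (mod 13).
  i = 2 (α = 6): (6−2)(6−12)(6−7)(6−9) = 4·(−6)·(−1)·(−3) = −72 ≡ 6, so v_2 = 6^{−1} = 11 (mod 13).
  i = 3 (α = 12): (12−2)(12−6)(12−7)(12−9) = 10·6·5·3 = 900 ≡ 3, so v_3 = 3^{−1} = 9 (mod 13).
  i = 4 (α = 7): (7−2)(7−6)(7−12)(7−9) = 5·1·(−5)·(−2) = 50 ≡ 11, so v_4 = 11^{−1} = 6 (mod 13).
  i = 5 (α = 9): (9−2)(9−6)(9−12)(9−7) = 7·3·(−3)·2 = −126 ≡ 4, so v_5 = 4^{−1} = 10 (mod 13).
  v = [3, 11, 9, 6, 10].
Step 2: syndromes of r = [1, 0, 8, 10, 4] (all sums mod 13).
  S_0 = Σ v_i r_i = 3·1 + 11·0 + 9·8 + 6·10 + 10·4 = 175 ≡ 6.
  S_1 = Σ v_i α_i r_i = 3·2·1 + 11·6·0 + 9·12·8 + 6·7·10 + 10·9·4 = 1650 ≡ 12.
  α_i^2 mod 13 = [4, 10, 1, 10, 3].
  S_2 = Σ v_i α_i^2 r_i = 3·4·1 + 11·10·0 + 9·1·8 + 6·10·10 + 10·3·4 = 804 ≡ 11.
  S = (6, 12, 11) ≠ 0, so r is not a codeword (an error is present).
Step 3: locate the error. For a single error e at position i, S_ℓ = v_i·e·α_i^ℓ, so α_err = S_1/S_0.
  S_0^{−1} = 6^{−1} = 11 (mod 13), so α_err = 12·11 = 132 ≡ 2 = α_1. Error position i = 1.
  Consistency check: S_2/S_1 = 11·12 = 132 ≡ 2 = α_err ✓ (single-error assumption holds).
Step 4: error magnitude e = S_0/v_1 = S_0·∏_{j≠1}(α_1 − α_j) = 6·9 = 54 ≡ 2 (mod 13).
Step 5: correct position 1: c_1 = r_1 − e = 1 − 2 ≡ 12 (mod 13). Hence c = [12, 0, 8, 10, 4].
  Check: interpolating c through the α_i gives m(x) = 5 + 10·x (degree < 2) with m(α_i) = c_i for every i, so c is indeed a codeword.


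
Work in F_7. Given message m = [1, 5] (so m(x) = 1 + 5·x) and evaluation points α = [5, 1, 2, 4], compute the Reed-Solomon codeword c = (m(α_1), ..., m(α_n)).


c = [5, 6, 4, 0]

Message polynomial: m(x) = 1 + 5·x (mod 7).
For each evaluation point α_i, compute m(α_i) mod 7:
  α_1 = 5: Horner steps 5 → 5, so m(5) = 5.
  α_2 = 1: Horner steps 5 → 6, so m(1) = 6.
  α_3 = 2: Horner steps 5 → 4, so m(2) = 4.
  α_4 = 4: Horner steps 5 → 0, so m(4) = 0.
Codeword c = [5, 6, 4, 0] ∈ F_7^4.


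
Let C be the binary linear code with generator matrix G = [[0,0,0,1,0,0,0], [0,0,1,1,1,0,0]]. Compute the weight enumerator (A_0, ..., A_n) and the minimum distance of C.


Weight distribution: A_0 = 1, A_1 = 1, A_2 = 1, A_3 = 1. Minimum distance d = 1.

Enumerate all 2^2 = 4 messages m ∈ F_2^2.
For each, compute codeword c = mG in F_2^7, then tally its weight.
  m = 00 → c = 0000000, weight = 0.
  m = 10 → c = 0001000, weight = 1.
  m = 01 → c = 0011100, weight = 3.
  m = 11 → c = 0010100, weight = 2.
Tally weights:
  weight 0: 1 codewords.
  weight 1: 1 codewords.
  weight 2: 1 codewords.
  weight 3: 1 codewords.
Minimum distance d = smallest w > 0 with A_w > 0 = 1.
Sanity: Σ A_w = 4 = 2^2 = 4 ✓.


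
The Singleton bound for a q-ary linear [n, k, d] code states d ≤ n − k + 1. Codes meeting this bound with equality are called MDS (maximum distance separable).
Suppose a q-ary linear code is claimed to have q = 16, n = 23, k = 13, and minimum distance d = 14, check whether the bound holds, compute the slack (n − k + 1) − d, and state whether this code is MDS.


Singleton RHS = n − k + 1 = 11, slack = -3, bound violated (no such code; not MDS).

Singleton bound: d ≤ n − k + 1.
Here n = 23, k = 13, so n − k + 1 = 11.
Given d = 14, check d ≤ 11: NO.
Slack = (n − k + 1) − d = -3.
The slack is negative: d = 14 exceeds n − k + 1 = 11 by 3, so the Singleton bound is violated and no linear [23, 13, 14]_16 code can exist. In particular it is not MDS (MDS requires d = n − k + 1 exactly).
Description: the claimed parameters are [23, 13, 14]_16; such a code would be impossible (violates the Singleton bound).


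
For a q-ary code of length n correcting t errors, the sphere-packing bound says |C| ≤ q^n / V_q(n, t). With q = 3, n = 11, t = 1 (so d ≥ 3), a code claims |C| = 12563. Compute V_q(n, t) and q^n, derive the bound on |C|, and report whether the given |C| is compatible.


V_q(n, t) = 23, q^n = 177147, Hamming bound = 7702, |C| = 12563 > bound (violated).

Step 1: Compute V_q(n, t) = Σ_{j=0}^1 C(n, j) (q−1)^j.
  j = 0: C(11,0)·(2)^0 = 1·1 = 1.
  j = 1: C(11,1)·(2)^1 = 11·2 = 22.
  V_q(n, t) = 1 + 22 = 23.
Step 2: q^n = 3^11 = 177147.
Step 3: Hamming bound ⌊q^n / V_q(n,t)⌋ = ⌊177147/23⌋ = 7702.
Step 4: Compare |C| = 12563 to 7702: violated.
The claimed |C| lies above the Hamming bound, so no 3-ary code of length 11 with d ≥ 3 can have 12563 codewords.


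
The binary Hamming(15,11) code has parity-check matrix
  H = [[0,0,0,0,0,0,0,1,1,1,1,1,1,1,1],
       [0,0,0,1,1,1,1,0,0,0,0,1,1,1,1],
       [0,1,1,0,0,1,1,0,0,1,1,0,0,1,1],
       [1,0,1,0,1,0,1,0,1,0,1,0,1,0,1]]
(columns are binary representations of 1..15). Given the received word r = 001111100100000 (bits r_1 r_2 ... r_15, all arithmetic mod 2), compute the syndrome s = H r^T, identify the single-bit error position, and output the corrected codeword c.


s = (1, 0, 0, 1)^T, error position = 9, corrected codeword c = 001111101100000

Compute s = H r^T mod 2 one row at a time:
  s_1 = 0 + 0 + 1 + 0 + 0 + 0 + 0 + 0 = 1 ≡ 1 (mod 2).
  s_2 = 1 + 1 + 1 + 1 + 0 + 0 + 0 + 0 = 4 ≡ 0 (mod 2).
  s_3 = 0 + 1 + 1 + 1 + 1 + 0 + 0 + 0 = 4 ≡ 0 (mod 2).
  s_4 = 0 + 1 + 1 + 1 + 0 + 0 + 0 + 0 = 3 ≡ 1 (mod 2).
s = (1, 0, 0, 1)^T — this equals column 9 of H (binary 1001), so error is at position 9.
Correct: flip bit 9 of r = 001111100100000 to get c = 001111101100000.


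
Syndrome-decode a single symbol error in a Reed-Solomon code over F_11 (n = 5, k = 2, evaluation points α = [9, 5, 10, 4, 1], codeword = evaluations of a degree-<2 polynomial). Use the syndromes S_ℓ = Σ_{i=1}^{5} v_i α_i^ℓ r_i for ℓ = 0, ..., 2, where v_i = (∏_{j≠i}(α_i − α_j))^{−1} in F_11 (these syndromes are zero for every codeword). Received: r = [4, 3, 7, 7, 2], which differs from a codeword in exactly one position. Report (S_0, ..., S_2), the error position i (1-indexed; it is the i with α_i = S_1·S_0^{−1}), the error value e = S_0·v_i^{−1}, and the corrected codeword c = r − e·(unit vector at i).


S = (2, 8, 10), error at position 4, error magnitude e = 7, c = [4, 3, 7, 0, 2].

Step 1: column multipliers v_i = (∏_{j≠i}(α_i − α_j))^{−1} mod 11.
  i = 1 (α = 9): (9−5)(9−10)(9−4)(9−1) = 4·(−1)·5·8 = −160 ≡ 5, so v_1 = 5^{−1} = 9 (mod 11).
  i = 2 (α = 5): (5−9)(5−10)(5−4)(5−1) = (−4)·(−5)·1·4 = 80 ≡ 3, so v_2 = 3^{−1} = 4 (mod 11).
  i = 3 (α = 10): (10−9)(10−5)(10−4)(10−1) = 1·5·6·9 = 270 ≡ 6, so v_3 = 6^{−1} = 2 (mod 11).
  i = 4 (α = 4): (4−9)(4−5)(4−10)(4−1) = (−5)·(−1)·(−6)·3 = −90 ≡ 9, so v_4 = 9^{−1} = 5 (mod 11).
  i = 5 (α = 1): (1−9)(1−5)(1−10)(1−4) = (−8)·(−4)·(−9)·(−3) = 864 ≡ 6, so v_5 = 6^{−1} = 2 (mod 11).
  v = [9, 4, 2, 5, 2].
Step 2: syndromes of r = [4, 3, 7, 7, 2] (all sums mod 11).
  S_0 = Σ v_i r_i = 9·4 + 4·3 + 2·7 + 5·7 + 2·2 = 101 ≡ 2.
  S_1 = Σ v_i α_i r_i = 9·9·4 + 4·5·3 + 2·10·7 + 5·4·7 + 2·1·2 = 668 ≡ 8.
  α_i^2 mod 11 = [4, 3, 1, 5, 1].
  S_2 = Σ v_i α_i^2 r_i = 9·4·4 + 4·3·3 + 2·1·7 + 5·5·7 + 2·1·2 = 373 ≡ 10.
  S = (2, 8, 10) ≠ 0, so r is not a codeword (an error is present).
Step 3: locate the error. For a single error e at position i, S_ℓ = v_i·e·α_i^ℓ, so α_err = S_1/S_0.
  S_0^{−1} = 2^{−1} = 6 (mod 11), so α_err = 8·6 = 48 ≡ 4 = α_4. Error position i = 4.
  Consistency check: S_2/S_1 = 10·7 = 70 ≡ 4 = α_err ✓ (single-error assumption holds).
Step 4: error magnitude e = S_0/v_4 = S_0·∏_{j≠4}(α_4 − α_j) = 2·9 = 18 ≡ 7 (mod 11).
Step 5: correct position 4: c_4 = r_4 − e = 7 − 7 ≡ 0 (mod 11). Hence c = [4, 3, 7, 0, 2].
  Check: interpolating c through the α_i gives m(x) = 10 + 3·x (degree < 2) with m(α_i) = c_i for every i, so c is indeed a codeword.


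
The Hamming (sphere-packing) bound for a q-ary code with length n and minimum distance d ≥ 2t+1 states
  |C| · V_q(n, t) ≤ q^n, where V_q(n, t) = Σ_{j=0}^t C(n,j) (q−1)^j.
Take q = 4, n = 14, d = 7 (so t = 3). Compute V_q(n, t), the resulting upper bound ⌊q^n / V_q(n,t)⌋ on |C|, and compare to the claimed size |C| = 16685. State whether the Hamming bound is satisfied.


V_q(n, t) = 10690, q^n = 268435456, Hamming bound = 25110, |C| = 16685 ≤ bound (satisfied).

Step 1: Compute V_q(n, t) = Σ_{j=0}^3 C(n, j) (q−1)^j.
  j = 0: C(14,0)·(3)^0 = 1·1 = 1.
  j = 1: C(14,1)·(3)^1 = 14·3 = 42.
  j = 2: C(14,2)·(3)^2 = 91·9 = 819.
  j = 3: C(14,3)·(3)^3 = 364·27 = 9828.
  V_q(n, t) = 1 + 42 + 819 + 9828 = 10690.
Step 2: q^n = 4^14 = 268435456.
Step 3: Hamming bound ⌊q^n / V_q(n,t)⌋ = ⌊268435456/10690⌋ = 25110.
Step 4: Compare |C| = 16685 to 25110: satisfied.
The claimed |C| lies below the Hamming bound.


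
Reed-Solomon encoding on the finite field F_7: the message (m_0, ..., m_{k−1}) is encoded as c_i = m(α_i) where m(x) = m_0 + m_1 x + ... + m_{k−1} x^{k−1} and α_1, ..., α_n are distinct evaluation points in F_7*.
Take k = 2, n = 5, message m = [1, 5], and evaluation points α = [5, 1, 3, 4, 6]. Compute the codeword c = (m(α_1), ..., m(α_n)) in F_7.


c = [5, 6, 2, 0, 3]

Message polynomial: m(x) = 1 + 5·x (mod 7).
For each evaluation point α_i, compute m(α_i) mod 7:
  α_1 = 5: Horner steps 5 → 5, so m(5) = 5.
  α_2 = 1: Horner steps 5 → 6, so m(1) = 6.
  α_3 = 3: Horner steps 5 → 2, so m(3) = 2.
  α_4 = 4: Horner steps 5 → 0, so m(4) = 0.
  α_5 = 6: Horner steps 5 → 3, so m(6) = 3.
Codeword c = [5, 6, 2, 0, 3] ∈ F_7^5.


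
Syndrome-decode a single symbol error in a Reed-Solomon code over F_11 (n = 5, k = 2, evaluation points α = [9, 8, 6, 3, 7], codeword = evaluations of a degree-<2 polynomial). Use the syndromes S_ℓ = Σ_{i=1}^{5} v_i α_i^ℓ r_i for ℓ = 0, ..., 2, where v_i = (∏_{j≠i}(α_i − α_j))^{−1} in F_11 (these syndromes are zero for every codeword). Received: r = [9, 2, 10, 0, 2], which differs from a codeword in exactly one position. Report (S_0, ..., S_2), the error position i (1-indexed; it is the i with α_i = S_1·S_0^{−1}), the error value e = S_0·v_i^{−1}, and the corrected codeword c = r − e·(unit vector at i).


S = (5, 2, 3), error at position 5, error magnitude e = 7, c = [9, 2, 10, 0, 6].

Step 1: column multipliers v_i = (∏_{j≠i}(α_i − α_j))^{−1} mod 11.
  i = 1 (α = 9): (9−8)(9−6)(9−3)(9−7) = 1·3·6·2 = 36 ≡ 3, so v_1 = 3^{−1} = 4 (mod 11).
  i = 2 (α = 8): (8−9)(8−6)(8−3)(8−7) = (−1)·2·5·1 = −10 ≡ 1, so v_2 = 1^{−1} = 1 (mod 11).
  i = 3 (α = 6): (6−9)(6−8)(6−3)(6−7) = (−3)·(−2)·3·(−1) = −18 ≡ 4, so v_3 = 4^{−1} = 3 (mod 11).
  i = 4 (α = 3): (3−9)(3−8)(3−6)(3−7) = (−6)·(−5)·(−3)·(−4) = 360 ≡ 8, so v_4 = 8^{−1} = 7 (mod 11).
  i = 5 (α = 7): (7−9)(7−8)(7−6)(7−3) = (−2)·(−1)·1·4 = 8 ≡ 8, so v_5 = 8^{−1} = 7 (mod 11).
  v = [4, 1, 3, 7, 7].
Step 2: syndromes of r = [9, 2, 10, 0, 2] (all sums mod 11).
  S_0 = Σ v_i r_i = 4·9 + 1·2 + 3·10 + 7·0 + 7·2 = 82 ≡ 5.
  S_1 = Σ v_i α_i r_i = 4·9·9 + 1·8·2 + 3·6·10 + 7·3·0 + 7·7·2 = 618 ≡ 2.
  α_i^2 mod 11 = [4, 9, 3, 9, 5].
  S_2 = Σ v_i α_i^2 r_i = 4·4·9 + 1·9·2 + 3·3·10 + 7·9·0 + 7·5·2 = 322 ≡ 3.
  S = (5, 2, 3) ≠ 0, so r is not a codeword (an error is present).
Step 3: locate the error. For a single error e at position i, S_ℓ = v_i·e·α_i^ℓ, so α_err = S_1/S_0.
  S_0^{−1} = 5^{−1} = 9 (mod 11), so α_err = 2·9 = 18 ≡ 7 = α_5. Error position i = 5.
  Consistency check: S_2/S_1 = 3·6 = 18 ≡ 7 = α_err ✓ (single-error assumption holds).
Step 4: error magnitude e = S_0/v_5 = S_0·∏_{j≠5}(α_5 − α_j) = 5·8 = 40 ≡ 7 (mod 11).
Step 5: correct position 5: c_5 = r_5 − e = 2 − 7 ≡ 6 (mod 11). Hence c = [9, 2, 10, 0, 6].
  Check: interpolating c through the α_i gives m(x) = 1 + 7·x (degree < 2) with m(α_i) = c_i for every i, so c is indeed a codeword.


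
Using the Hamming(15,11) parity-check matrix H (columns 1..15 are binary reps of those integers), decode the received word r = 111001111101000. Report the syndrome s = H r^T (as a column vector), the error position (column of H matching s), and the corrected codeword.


s = (0, 1, 1, 0)^T, error position = 6, corrected codeword c = 111000111101000

Compute s = H r^T mod 2 one row at a time:
  s_1 = 1 + 1 + 1 + 0 + 1 + 0 + 0 + 0 = 4 ≡ 0 (mod 2).
  s_2 = 0 + 0 + 1 + 1 + 1 + 0 + 0 + 0 = 3 ≡ 1 (mod 2).
  s_3 = 1 + 1 + 1 + 1 + 1 + 0 + 0 + 0 = 5 ≡ 1 (mod 2).
  s_4 = 1 + 1 + 0 + 1 + 1 + 0 + 0 + 0 = 4 ≡ 0 (mod 2).
s = (0, 1, 1, 0)^T — this equals column 6 of H (binary 0110), so error is at position 6.
Correct: flip bit 6 of r = 111001111101000 to get c = 111000111101000.


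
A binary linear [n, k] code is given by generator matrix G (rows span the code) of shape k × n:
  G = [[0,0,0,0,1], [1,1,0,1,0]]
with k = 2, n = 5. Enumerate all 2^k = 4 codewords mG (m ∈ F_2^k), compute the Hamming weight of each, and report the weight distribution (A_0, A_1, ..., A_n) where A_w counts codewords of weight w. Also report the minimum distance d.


Weight distribution: A_0 = 1, A_1 = 1, A_3 = 1, A_4 = 1. Minimum distance d = 1.

Enumerate all 2^2 = 4 messages m ∈ F_2^2.
For each, compute codeword c = mG in F_2^5, then tally its weight.
  m = 00 → c = 00000, weight = 0.
  m = 10 → c = 00001, weight = 1.
  m = 01 → c = 11010, weight = 3.
  m = 11 → c = 11011, weight = 4.
Tally weights:
  weight 0: 1 codewords.
  weight 1: 1 codewords.
  weight 3: 1 codewords.
  weight 4: 1 codewords.
Minimum distance d = smallest w > 0 with A_w > 0 = 1.
Sanity: Σ A_w = 4 = 2^2 = 4 ✓.


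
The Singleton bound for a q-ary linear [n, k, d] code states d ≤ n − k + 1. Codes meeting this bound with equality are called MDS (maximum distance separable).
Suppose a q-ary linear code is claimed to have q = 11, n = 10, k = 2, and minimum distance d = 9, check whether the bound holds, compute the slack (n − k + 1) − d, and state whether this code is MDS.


Singleton RHS = n − k + 1 = 9, slack = 0, bound satisfied, MDS.

Singleton bound: d ≤ n − k + 1.
Here n = 10, k = 2, so n − k + 1 = 9.
Given d = 9, check d ≤ 9: YES.
Slack = (n − k + 1) − d = 0.
The code is MDS (slack = 0).
Description: the claimed parameters are [10, 2, 9]_11; such a code would be MDS (meets Singleton bound).


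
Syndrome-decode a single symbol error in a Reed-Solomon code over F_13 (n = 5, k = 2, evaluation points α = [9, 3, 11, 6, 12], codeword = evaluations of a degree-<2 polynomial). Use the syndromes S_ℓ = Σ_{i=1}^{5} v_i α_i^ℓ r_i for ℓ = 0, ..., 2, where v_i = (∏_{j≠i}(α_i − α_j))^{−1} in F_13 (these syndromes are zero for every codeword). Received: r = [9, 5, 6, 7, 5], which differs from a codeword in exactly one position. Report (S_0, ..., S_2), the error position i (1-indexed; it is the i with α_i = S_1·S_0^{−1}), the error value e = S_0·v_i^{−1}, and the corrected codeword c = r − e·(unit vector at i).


S = (12, 1, 12), error at position 5, error magnitude e = 7, c = [9, 5, 6, 7, 11].

Step 1: column multipliers v_i = (∏_{j≠i}(α_i − α_j))^{−1} mod 13.
  i = 1 (α = 9): (9−3)(9−11)(9−6)(9−12) = 6·(−2)·3·(−3) = 108 ≡ 4, so v_1 = 4^{−1} = 10 (mod 13).
  i = 2 (α = 3): (3−9)(3−11)(3−6)(3−12) = (−6)·(−8)·(−3)·(−9) = 1296 ≡ 9, so v_2 = 9^{−1} = 3 (mod 13).
  i = 3 (α = 11): (11−9)(11−3)(11−6)(11−12) = 2·8·5·(−1) = −80 ≡ 11, so v_3 = 11^{−1} = 6 (mod 13).
  i = 4 (α = 6): (6−9)(6−3)(6−11)(6−12) = (−3)·3·(−5)·(−6) = −270 ≡ 3, so v_4 = 3^{−1} = 9 (mod 13).
  i = 5 (α = 12): (12−9)(12−3)(12−11)(12−6) = 3·9·1·6 = 162 ≡ 6, so v_5 = 6^{−1} = 11 (mod 13).
  v = [10, 3, 6, 9, 11].
Step 2: syndromes of r = [9, 5, 6, 7, 5] (all sums mod 13).
  S_0 = Σ v_i r_i = 10·9 + 3·5 + 6·6 + 9·7 + 11·5 = 259 ≡ 12.
  S_1 = Σ v_i α_i r_i = 10·9·9 + 3·3·5 + 6·11·6 + 9·6·7 + 11·12·5 = 2289 ≡ 1.
  α_i^2 mod 13 = [3, 9, 4, 10, 1].
  S_2 = Σ v_i α_i^2 r_i = 10·3·9 + 3·9·5 + 6·4·6 + 9·10·7 + 11·1·5 = 1234 ≡ 12.
  S = (12, 1, 12) ≠ 0, so r is not a codeword (an error is present).
Step 3: locate the error. For a single error e at position i, S_ℓ = v_i·e·α_i^ℓ, so α_err = S_1/S_0.
  S_0^{−1} = 12^{−1} = 12 (mod 13), so α_err = 1·12 = 12 ≡ 12 = α_5. Error position i = 5.
  Consistency check: S_2/S_1 = 12·1 = 12 ≡ 12 = α_err ✓ (single-error assumption holds).
Step 4: error magnitude e = S_0/v_5 = S_0·∏_{j≠5}(α_5 − α_j) = 12·6 = 72 ≡ 7 (mod 13).
Step 5: correct position 5: c_5 = r_5 − e = 5 − 7 ≡ 11 (mod 13). Hence c = [9, 5, 6, 7, 11].
  Check: interpolating c through the α_i gives m(x) = 3 + 5·x (degree < 2) with m(α_i) = c_i for every i, so c is indeed a codeword.


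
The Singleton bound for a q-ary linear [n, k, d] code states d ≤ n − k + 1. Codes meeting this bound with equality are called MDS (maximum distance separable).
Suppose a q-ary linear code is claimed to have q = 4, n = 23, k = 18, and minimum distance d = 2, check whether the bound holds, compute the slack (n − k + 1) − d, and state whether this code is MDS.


Singleton RHS = n − k + 1 = 6, slack = 4, bound satisfied, not MDS.

Singleton bound: d ≤ n − k + 1.
Here n = 23, k = 18, so n − k + 1 = 6.
Given d = 2, check d ≤ 6: YES.
Slack = (n − k + 1) − d = 4.
The code is NOT MDS (slack = 4 > 0).
Description: the claimed parameters are [23, 18, 2]_4; such a code would be non-MDS.


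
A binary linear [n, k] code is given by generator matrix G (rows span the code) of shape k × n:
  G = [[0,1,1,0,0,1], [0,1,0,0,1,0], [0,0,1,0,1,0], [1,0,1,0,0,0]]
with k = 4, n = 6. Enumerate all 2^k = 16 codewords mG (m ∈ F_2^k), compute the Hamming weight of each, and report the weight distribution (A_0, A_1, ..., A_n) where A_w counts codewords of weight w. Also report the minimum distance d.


Weight distribution: A_0 = 1, A_1 = 1, A_2 = 6, A_3 = 6, A_4 = 1, A_5 = 1. Minimum distance d = 1.

Enumerate all 2^4 = 16 messages m ∈ F_2^4.
For each, compute codeword c = mG in F_2^6, then tally its weight.
  m = 0000 → c = 000000, weight = 0.
  m = 1000 → c = 011001, weight = 3.
  m = 0100 → c = 010010, weight = 2.
  m = 1100 → c = 001011, weight = 3.
  m = 0010 → c = 001010, weight = 2.
  m = 1010 → c = 010011, weight = 3.
  m = 0110 → c = 011000, weight = 2.
  m = 1110 → c = 000001, weight = 1.
  m = 0001 → c = 101000, weight = 2.
  m = 1001 → c = 110001, weight = 3.
  m = 0101 → c = 111010, weight = 4.
  m = 1101 → c = 100011, weight = 3.
  m = 0011 → c = 100010, weight = 2.
  m = 1011 → c = 111011, weight = 5.
  m = 0111 → c = 110000, weight = 2.
  m = 1111 → c = 101001, weight = 3.
Tally weights:
  weight 0: 1 codewords.
  weight 1: 1 codewords.
  weight 2: 6 codewords.
  weight 3: 6 codewords.
  weight 4: 1 codewords.
  weight 5: 1 codewords.
Minimum distance d = smallest w > 0 with A_w > 0 = 1.
Sanity: Σ A_w = 16 = 2^4 = 16 ✓.


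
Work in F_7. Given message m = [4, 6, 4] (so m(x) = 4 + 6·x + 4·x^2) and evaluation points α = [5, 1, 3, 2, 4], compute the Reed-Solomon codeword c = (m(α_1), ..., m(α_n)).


c = [1, 0, 2, 4, 1]

Message polynomial: m(x) = 4 + 6·x + 4·x^2 (mod 7).
For each evaluation point α_i, compute m(α_i) mod 7:
  α_1 = 5: Horner steps 4 → 5 → 1, so m(5) = 1.
  α_2 = 1: Horner steps 4 → 3 → 0, so m(1) = 0.
  α_3 = 3: Horner steps 4 → 4 → 2, so m(3) = 2.
  α_4 = 2: Horner steps 4 → 0 → 4, so m(2) = 4.
  α_5 = 4: Horner steps 4 → 1 → 1, so m(4) = 1.
Codeword c = [1, 0, 2, 4, 1] ∈ F_7^5.


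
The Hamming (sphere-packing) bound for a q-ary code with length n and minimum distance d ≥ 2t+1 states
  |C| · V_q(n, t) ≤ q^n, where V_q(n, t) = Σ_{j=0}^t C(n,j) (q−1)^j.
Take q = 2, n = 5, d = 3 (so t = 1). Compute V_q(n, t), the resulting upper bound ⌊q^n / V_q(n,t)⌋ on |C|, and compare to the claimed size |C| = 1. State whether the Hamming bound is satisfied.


V_q(n, t) = 6, q^n = 32, Hamming bound = 5, |C| = 1 ≤ bound (satisfied).

Step 1: Compute V_q(n, t) = Σ_{j=0}^1 C(n, j) (q−1)^j.
  j = 0: C(5,0)·(1)^0 = 1·1 = 1.
  j = 1: C(5,1)·(1)^1 = 5·1 = 5.
  V_q(n, t) = 1 + 5 = 6.
Step 2: q^n = 2^5 = 32.
Step 3: Hamming bound ⌊q^n / V_q(n,t)⌋ = ⌊32/6⌋ = 5.
Step 4: Compare |C| = 1 to 5: satisfied.
The claimed |C| lies below the Hamming bound.
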